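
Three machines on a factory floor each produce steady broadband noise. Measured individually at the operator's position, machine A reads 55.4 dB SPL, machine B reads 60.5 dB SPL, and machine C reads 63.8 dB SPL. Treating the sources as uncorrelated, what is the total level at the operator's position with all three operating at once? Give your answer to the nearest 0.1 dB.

Uncorrelated sources add in intensity (power), not in dB.
L_total = 10·log₁₀(10^(55.4/10) + 10^(60.5/10) + 10^(63.8/10)) = 10·log₁₀(3868000) = 65.9 dB SPL.

65.9 dB SPL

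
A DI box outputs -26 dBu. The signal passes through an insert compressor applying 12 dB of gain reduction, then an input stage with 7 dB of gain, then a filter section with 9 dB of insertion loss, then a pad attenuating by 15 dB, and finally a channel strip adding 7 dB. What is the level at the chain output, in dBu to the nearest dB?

-48 dBu

Gain stages sum in dB:
-26 − 12 + 7 − 9 − 15 + 7 = -48 dBu.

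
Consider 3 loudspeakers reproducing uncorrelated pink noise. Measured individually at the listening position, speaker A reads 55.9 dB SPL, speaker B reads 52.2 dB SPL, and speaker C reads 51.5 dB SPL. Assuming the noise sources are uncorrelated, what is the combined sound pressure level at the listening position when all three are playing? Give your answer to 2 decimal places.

58.43 dB SPL

Uncorrelated sources add in intensity (power), not in dB.
L_total = 10·log₁₀(10^(55.9/10) + 10^(52.2/10) + 10^(51.5/10)) = 10·log₁₀(696300) = 58.43 dB SPL.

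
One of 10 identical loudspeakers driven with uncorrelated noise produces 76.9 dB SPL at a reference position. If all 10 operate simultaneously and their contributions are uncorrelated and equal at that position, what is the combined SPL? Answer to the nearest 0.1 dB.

10 equal incoherent sources raise the level by 10·log₁₀(10) = 10.00 dB.
L_total = 76.9 + 10.00 = 86.9 dB SPL.

86.9 dB SPL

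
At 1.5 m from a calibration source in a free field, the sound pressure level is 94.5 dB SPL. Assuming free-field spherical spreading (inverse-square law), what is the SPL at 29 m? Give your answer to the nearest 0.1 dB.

68.8 dB SPL

Free-field point source: level drops by 20·log₁₀ of the distance ratio.
ΔL = −20·log₁₀(29/1.5) = -25.73 dB, so L₂ = 94.5 + (-25.73) = 68.8 dB SPL.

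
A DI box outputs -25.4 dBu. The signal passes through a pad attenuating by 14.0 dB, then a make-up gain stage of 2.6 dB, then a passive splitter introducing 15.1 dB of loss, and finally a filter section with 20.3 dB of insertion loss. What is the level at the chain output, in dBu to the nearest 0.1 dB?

Cascaded gains and losses add directly in dB.
-25.4 − 14.0 + 2.6 − 15.1 − 20.3 = -72.2 dBu.

-72.2 dBu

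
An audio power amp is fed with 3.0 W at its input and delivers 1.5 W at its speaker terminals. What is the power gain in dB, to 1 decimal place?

For a power ratio, dB = 10·log₁₀(P₂/P₁).
10·log₁₀(1.5/3.0) = 10·log₁₀(0.5000) = -3.0 dB.

-3.0 dB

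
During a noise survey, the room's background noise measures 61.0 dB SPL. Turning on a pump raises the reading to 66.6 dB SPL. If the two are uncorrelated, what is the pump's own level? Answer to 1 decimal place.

Background correction is a power subtraction:
L_src = 10·log₁₀(10^(66.6/10) − 10^(61.0/10)) = 10·log₁₀(3312000) = 65.2 dB SPL.

65.2 dB SPL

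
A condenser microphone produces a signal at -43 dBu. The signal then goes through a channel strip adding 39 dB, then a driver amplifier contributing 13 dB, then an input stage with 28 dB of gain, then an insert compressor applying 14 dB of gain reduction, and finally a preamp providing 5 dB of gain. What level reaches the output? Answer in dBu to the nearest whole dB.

In dB, series stages simply add:
-43 + 39 + 13 + 28 − 14 + 5 = +28 dBu.

+28 dBu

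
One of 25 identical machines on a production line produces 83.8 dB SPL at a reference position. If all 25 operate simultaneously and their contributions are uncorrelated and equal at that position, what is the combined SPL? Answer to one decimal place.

97.8 dB SPL

25 equal incoherent sources raise the level by 10·log₁₀(25) = 13.98 dB.
L_total = 83.8 + 13.98 = 97.8 dB SPL.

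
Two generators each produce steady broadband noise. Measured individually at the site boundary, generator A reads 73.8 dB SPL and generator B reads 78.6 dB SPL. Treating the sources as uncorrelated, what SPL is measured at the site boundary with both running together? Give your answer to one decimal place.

79.8 dB SPL

Add the sources as powers (linear), then convert back to dB:
L_total = 10·log₁₀(10^(73.8/10) + 10^(78.6/10)) = 10·log₁₀(96430000) = 79.8 dB SPL.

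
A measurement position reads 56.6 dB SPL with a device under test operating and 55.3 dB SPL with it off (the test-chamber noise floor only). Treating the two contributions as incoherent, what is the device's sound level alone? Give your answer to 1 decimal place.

50.7 dB SPL

Remove the background by subtracting linear intensities:
L_src = 10·log₁₀(10^(56.6/10) − 10^(55.3/10)) = 10·log₁₀(118200) = 50.7 dB SPL.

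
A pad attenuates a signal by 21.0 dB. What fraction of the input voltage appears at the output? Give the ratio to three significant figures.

Voltage ratio = 10^(dB/20).
10^(-21.0/20) = 10^(-1.050) = 0.0891.

0.0891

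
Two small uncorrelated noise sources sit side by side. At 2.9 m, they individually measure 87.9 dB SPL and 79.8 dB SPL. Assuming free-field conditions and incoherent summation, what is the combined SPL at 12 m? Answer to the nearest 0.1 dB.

76.2 dB SPL

Combined at 2.9 m: 10·log₁₀(10^(87.9/10)+10^(79.8/10)) = 88.53 dB SPL.
Then apply −20·log₁₀(12/2.9) = -12.34 dB → 76.2 dB SPL.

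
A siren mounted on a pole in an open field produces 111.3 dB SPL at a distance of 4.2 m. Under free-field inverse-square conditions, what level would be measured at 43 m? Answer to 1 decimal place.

91.1 dB SPL

For a point source in a free field, ΔL = −20·log₁₀(d₂/d₁).
ΔL = −20·log₁₀(43/4.2) = -20.20 dB, so L₂ = 111.3 + (-20.20) = 91.1 dB SPL.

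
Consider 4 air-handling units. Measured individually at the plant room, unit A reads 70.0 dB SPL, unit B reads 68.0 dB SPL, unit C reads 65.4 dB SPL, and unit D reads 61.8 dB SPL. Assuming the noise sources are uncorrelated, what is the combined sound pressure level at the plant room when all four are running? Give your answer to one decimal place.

Incoherent sources sum as intensities:
L_total = 10·log₁₀(10^(70.0/10) + 10^(68.0/10) + 10^(65.4/10) + 10^(61.8/10)) = 10·log₁₀(21290000) = 73.3 dB SPL.

73.3 dB SPL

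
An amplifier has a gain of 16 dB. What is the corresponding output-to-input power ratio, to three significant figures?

39.8

Power ratio = 10^(dB/10).
10^(16/10) = 10^(1.600) = 39.8.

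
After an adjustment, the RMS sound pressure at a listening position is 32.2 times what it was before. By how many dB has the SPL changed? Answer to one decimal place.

30.2 dB

Sound pressure is an amplitude quantity: ΔL = 20·log₁₀(p₂/p₁).
20·log₁₀(32.2) = 30.2 dB.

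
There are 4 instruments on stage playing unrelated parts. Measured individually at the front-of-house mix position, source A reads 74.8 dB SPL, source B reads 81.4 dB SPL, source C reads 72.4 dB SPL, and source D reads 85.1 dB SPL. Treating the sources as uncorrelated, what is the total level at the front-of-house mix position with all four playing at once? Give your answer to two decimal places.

87.07 dB SPL

Uncorrelated sources add in intensity (power), not in dB.
L_total = 10·log₁₀(10^(74.8/10) + 10^(81.4/10) + 10^(72.4/10) + 10^(85.1/10)) = 10·log₁₀(509200000) = 87.07 dB SPL.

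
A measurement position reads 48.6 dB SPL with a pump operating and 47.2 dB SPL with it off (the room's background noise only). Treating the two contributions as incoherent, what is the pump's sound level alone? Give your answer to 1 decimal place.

Remove the background by subtracting linear intensities:
L_src = 10·log₁₀(10^(48.6/10) − 10^(47.2/10)) = 10·log₁₀(19960) = 43.0 dB SPL.

43.0 dB SPL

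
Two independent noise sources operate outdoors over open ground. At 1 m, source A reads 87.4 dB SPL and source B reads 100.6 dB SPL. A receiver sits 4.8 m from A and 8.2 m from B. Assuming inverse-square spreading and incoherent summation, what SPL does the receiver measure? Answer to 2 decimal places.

At the listener: L_A = 87.4 − 20·log₁₀(4.8) = 73.775 dB; L_B = 100.6 − 20·log₁₀(8.2) = 82.324 dB.
Combined: 10·log₁₀(10^(73.775/10)+10^(82.324/10)) = 82.89 dB SPL.

82.89 dB SPL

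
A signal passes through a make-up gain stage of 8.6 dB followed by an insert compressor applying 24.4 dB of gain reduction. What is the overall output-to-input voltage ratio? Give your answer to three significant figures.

Net gain = 8.6 + (−24.4) = -15.8 dB.
Voltage ratio = 10^(-15.8/20) = 0.162.

0.162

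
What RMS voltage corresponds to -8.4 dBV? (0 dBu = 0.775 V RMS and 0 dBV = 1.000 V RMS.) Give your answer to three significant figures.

0.380 V

V = 1.000 V × 10^(-8.4/20).
= 1.000 × 0.3802 = 0.380 V.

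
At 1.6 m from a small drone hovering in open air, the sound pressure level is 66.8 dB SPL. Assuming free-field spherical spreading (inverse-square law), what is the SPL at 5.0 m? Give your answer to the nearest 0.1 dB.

56.9 dB SPL

Inverse-square spreading gives ΔL = −20·log₁₀(d₂/d₁).
ΔL = −20·log₁₀(5.0/1.6) = -9.90 dB, so L₂ = 66.8 + (-9.90) = 56.9 dB SPL.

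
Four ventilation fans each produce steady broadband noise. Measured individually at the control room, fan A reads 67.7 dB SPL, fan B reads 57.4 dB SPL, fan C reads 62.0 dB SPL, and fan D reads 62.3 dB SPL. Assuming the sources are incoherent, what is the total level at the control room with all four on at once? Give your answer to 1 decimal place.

69.9 dB SPL

Incoherent sources sum as intensities:
L_total = 10·log₁₀(10^(67.7/10) + 10^(57.4/10) + 10^(62.0/10) + 10^(62.3/10)) = 10·log₁₀(9721000) = 69.9 dB SPL.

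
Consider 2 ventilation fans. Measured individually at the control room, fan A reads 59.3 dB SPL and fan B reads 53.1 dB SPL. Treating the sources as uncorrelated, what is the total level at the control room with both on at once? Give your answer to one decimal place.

60.2 dB SPL

Add the sources as powers (linear), then convert back to dB:
L_total = 10·log₁₀(10^(59.3/10) + 10^(53.1/10)) = 10·log₁₀(1055000) = 60.2 dB SPL.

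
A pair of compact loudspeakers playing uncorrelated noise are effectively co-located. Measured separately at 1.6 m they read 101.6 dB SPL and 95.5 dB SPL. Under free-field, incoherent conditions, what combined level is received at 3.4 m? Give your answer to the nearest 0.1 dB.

96.0 dB SPL

Combined at 1.6 m: 10·log₁₀(10^(101.6/10)+10^(95.5/10)) = 102.55 dB SPL.
Then apply −20·log₁₀(3.4/1.6) = -6.55 dB → 96.0 dB SPL.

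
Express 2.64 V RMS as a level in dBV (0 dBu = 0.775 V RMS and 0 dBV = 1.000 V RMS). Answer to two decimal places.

dBV = 20·log₁₀(V / 1.000 V).
20·log₁₀(2.64/1.000) = +8.43 dBV.

+8.43 dBV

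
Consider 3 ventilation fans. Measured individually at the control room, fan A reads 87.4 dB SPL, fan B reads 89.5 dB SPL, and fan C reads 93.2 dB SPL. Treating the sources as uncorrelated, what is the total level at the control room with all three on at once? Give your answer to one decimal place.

Incoherent sources sum as intensities:
L_total = 10·log₁₀(10^(87.4/10) + 10^(89.5/10) + 10^(93.2/10)) = 10·log₁₀(3530000000) = 95.5 dB SPL.

95.5 dB SPL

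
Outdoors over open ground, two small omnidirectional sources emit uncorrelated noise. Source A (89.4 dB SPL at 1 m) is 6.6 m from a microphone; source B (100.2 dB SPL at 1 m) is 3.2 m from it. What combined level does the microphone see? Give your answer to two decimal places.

90.18 dB SPL

At the listener: L_A = 89.4 − 20·log₁₀(6.6) = 73.009 dB; L_B = 100.2 − 20·log₁₀(3.2) = 90.097 dB.
Combined: 10·log₁₀(10^(73.009/10)+10^(90.097/10)) = 90.18 dB SPL.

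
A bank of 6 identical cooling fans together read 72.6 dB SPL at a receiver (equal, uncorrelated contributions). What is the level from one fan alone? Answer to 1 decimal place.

64.8 dB SPL

6 equal incoherent sources add 10·log₁₀(6) = 7.78 dB over one source.
L_one = 72.6 − 7.78 = 64.8 dB SPL.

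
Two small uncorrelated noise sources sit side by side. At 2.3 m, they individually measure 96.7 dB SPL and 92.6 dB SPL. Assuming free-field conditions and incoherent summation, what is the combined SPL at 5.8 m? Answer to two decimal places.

Combined at 2.3 m: 10·log₁₀(10^(96.7/10)+10^(92.6/10)) = 98.127 dB SPL.
Then apply −20·log₁₀(5.8/2.3) = -8.034 dB → 90.09 dB SPL.

90.09 dB SPL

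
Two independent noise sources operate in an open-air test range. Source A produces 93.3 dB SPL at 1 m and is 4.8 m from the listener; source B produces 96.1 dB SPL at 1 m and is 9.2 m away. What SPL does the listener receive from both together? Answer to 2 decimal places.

81.49 dB SPL

At the listener: L_A = 93.3 − 20·log₁₀(4.8) = 79.675 dB; L_B = 96.1 − 20·log₁₀(9.2) = 76.824 dB.
Combined: 10·log₁₀(10^(79.675/10)+10^(76.824/10)) = 81.49 dB SPL.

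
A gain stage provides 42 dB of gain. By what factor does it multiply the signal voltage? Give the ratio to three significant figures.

126

Voltage ratio = 10^(dB/20).
10^(42/20) = 10^(2.100) = 126.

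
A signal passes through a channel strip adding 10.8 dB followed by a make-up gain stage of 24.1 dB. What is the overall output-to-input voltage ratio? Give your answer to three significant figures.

Net gain = 10.8 + 24.1 = 34.9 dB.
Voltage ratio = 10^(34.9/20) = 55.6.

55.6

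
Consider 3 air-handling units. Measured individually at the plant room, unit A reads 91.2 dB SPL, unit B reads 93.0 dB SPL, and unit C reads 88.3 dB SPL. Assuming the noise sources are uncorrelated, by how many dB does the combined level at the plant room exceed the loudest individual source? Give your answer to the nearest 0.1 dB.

3.0 dB

Uncorrelated sources add in intensity (power), not in dB.
L_total = 10·log₁₀(10^(91.2/10) + 10^(93.0/10) + 10^(88.3/10)) = 96.01 dB SPL.
Excess over the loudest (93.0 dB): 96.01 − 93.0 = 3.0 dB.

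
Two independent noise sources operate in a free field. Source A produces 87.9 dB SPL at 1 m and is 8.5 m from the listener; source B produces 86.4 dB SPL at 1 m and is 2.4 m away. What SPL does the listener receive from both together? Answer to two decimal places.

79.26 dB SPL

At the listener: L_A = 87.9 − 20·log₁₀(8.5) = 69.312 dB; L_B = 86.4 − 20·log₁₀(2.4) = 78.796 dB.
Combined: 10·log₁₀(10^(69.312/10)+10^(78.796/10)) = 79.26 dB SPL.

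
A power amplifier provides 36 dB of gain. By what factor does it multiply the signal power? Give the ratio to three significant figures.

3980

Power ratio = 10^(dB/10).
10^(36/10) = 10^(3.600) = 3980.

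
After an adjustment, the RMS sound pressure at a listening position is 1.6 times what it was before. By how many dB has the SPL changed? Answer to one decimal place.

SPL change from a pressure ratio uses the 20·log₁₀ form:
20·log₁₀(1.6) = 4.1 dB.

4.1 dB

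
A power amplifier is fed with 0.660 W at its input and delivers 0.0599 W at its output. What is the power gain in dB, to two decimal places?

-10.42 dB

Power is a power quantity, so gain = 10·log₁₀(P_out/P_in).
10·log₁₀(0.0599/0.660) = 10·log₁₀(0.09076) = -10.42 dB.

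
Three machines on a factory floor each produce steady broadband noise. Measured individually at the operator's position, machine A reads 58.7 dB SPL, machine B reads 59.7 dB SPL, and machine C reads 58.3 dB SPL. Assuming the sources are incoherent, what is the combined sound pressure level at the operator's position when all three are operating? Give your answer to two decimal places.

63.71 dB SPL

Uncorrelated sources add in intensity (power), not in dB.
L_total = 10·log₁₀(10^(58.7/10) + 10^(59.7/10) + 10^(58.3/10)) = 10·log₁₀(2351000) = 63.71 dB SPL.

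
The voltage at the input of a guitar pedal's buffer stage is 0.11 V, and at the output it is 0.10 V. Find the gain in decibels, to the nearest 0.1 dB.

Voltage is an amplitude quantity, so gain = 20·log₁₀(V_out/V_in).
20·log₁₀(0.10/0.11) = 20·log₁₀(0.9091) = -0.8 dB.

-0.8 dB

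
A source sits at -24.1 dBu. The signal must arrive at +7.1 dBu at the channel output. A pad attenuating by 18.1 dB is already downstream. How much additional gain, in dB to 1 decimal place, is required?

The required make-up gain is the shortfall in the dB sum.
G = +7.1 − (-24.1) + 18.1 = 49.3 dB.

49.3 dB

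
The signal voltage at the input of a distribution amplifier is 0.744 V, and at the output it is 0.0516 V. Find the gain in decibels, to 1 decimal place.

-23.2 dB

For a voltage ratio, dB = 20·log₁₀(V₂/V₁).
20·log₁₀(0.0516/0.744) = 20·log₁₀(0.06935) = -23.2 dB.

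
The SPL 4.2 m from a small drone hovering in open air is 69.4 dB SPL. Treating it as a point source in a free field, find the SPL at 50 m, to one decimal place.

For a point source in a free field, ΔL = −20·log₁₀(d₂/d₁).
ΔL = −20·log₁₀(50/4.2) = -21.51 dB, so L₂ = 69.4 + (-21.51) = 47.9 dB SPL.

47.9 dB SPL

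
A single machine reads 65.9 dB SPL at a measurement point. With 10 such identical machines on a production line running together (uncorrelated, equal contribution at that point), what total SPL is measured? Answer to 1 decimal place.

10 equal incoherent sources raise the level by 10·log₁₀(10) = 10.00 dB.
L_total = 65.9 + 10.00 = 75.9 dB SPL.

75.9 dB SPL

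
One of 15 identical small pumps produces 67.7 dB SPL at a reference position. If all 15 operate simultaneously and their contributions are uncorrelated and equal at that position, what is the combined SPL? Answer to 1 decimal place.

15 equal incoherent sources raise the level by 10·log₁₀(15) = 11.76 dB.
L_total = 67.7 + 11.76 = 79.5 dB SPL.

79.5 dB SPL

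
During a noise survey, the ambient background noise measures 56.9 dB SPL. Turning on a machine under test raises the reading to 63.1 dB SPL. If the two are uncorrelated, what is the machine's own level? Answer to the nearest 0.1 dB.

Background correction is a power subtraction:
L_src = 10·log₁₀(10^(63.1/10) − 10^(56.9/10)) = 10·log₁₀(1552000) = 61.9 dB SPL.

61.9 dB SPL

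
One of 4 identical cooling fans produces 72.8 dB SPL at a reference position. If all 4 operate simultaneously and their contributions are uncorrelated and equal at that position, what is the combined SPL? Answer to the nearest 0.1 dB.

4 equal incoherent sources raise the level by 10·log₁₀(4) = 6.02 dB.
L_total = 72.8 + 6.02 = 78.8 dB SPL.

78.8 dB SPL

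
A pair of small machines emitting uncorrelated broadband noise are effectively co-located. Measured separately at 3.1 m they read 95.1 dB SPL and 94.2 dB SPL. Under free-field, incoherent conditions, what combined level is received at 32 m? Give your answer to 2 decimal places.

77.41 dB SPL

Combined at 3.1 m: 10·log₁₀(10^(95.1/10)+10^(94.2/10)) = 97.684 dB SPL.
Then apply −20·log₁₀(32/3.1) = -20.276 dB → 77.41 dB SPL.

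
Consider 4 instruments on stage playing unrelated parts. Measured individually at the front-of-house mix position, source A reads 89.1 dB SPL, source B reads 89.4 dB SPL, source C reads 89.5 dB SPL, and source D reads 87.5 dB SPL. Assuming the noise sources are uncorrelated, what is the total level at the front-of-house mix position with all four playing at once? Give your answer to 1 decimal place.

95.0 dB SPL

Incoherent sources sum as intensities:
L_total = 10·log₁₀(10^(89.1/10) + 10^(89.4/10) + 10^(89.5/10) + 10^(87.5/10)) = 10·log₁₀(3137000000) = 95.0 dB SPL.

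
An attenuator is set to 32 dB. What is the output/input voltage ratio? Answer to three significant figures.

Voltage ratio = 10^(dB/20).
10^(-32/20) = 10^(-1.600) = 0.0251.

0.0251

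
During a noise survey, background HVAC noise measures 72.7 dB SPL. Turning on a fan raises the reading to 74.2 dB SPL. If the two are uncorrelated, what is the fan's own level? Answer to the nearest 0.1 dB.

Subtract intensities: L_src = 10·log₁₀(10^(L_total/10) − 10^(L_bg/10)).
L_src = 10·log₁₀(10^(74.2/10) − 10^(72.7/10)) = 10·log₁₀(7682000) = 68.9 dB SPL.

68.9 dB SPL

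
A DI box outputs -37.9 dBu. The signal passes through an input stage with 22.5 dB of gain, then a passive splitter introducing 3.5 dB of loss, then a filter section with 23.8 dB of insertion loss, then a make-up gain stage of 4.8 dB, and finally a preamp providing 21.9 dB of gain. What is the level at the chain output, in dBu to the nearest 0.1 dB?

-16.0 dBu

Cascaded gains and losses add directly in dB.
-37.9 + 22.5 − 3.5 − 23.8 + 4.8 + 21.9 = -16.0 dBu.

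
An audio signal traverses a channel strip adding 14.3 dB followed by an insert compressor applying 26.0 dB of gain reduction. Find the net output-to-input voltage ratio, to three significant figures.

0.260

Net gain = 14.3 + (−26.0) = -11.7 dB.
Voltage ratio = 10^(-11.7/20) = 0.260.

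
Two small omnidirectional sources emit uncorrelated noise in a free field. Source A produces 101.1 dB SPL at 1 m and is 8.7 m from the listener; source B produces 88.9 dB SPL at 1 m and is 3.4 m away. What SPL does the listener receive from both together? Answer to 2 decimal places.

83.75 dB SPL

At the listener: L_A = 101.1 − 20·log₁₀(8.7) = 82.310 dB; L_B = 88.9 − 20·log₁₀(3.4) = 78.270 dB.
Combined: 10·log₁₀(10^(82.310/10)+10^(78.270/10)) = 83.75 dB SPL.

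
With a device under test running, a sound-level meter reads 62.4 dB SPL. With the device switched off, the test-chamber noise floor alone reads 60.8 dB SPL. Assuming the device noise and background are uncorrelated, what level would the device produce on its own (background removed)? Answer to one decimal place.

Subtract intensities: L_src = 10·log₁₀(10^(L_total/10) − 10^(L_bg/10)).
L_src = 10·log₁₀(10^(62.4/10) − 10^(60.8/10)) = 10·log₁₀(535500) = 57.3 dB SPL.

57.3 dB SPL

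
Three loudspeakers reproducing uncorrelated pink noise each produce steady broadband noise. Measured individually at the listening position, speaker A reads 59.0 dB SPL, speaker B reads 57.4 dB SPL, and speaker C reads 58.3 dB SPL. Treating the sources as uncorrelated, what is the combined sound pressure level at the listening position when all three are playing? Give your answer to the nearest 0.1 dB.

Uncorrelated sources add in intensity (power), not in dB.
L_total = 10·log₁₀(10^(59.0/10) + 10^(57.4/10) + 10^(58.3/10)) = 10·log₁₀(2020000) = 63.1 dB SPL.

63.1 dB SPL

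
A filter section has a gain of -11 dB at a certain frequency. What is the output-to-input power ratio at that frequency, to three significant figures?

Power ratio = 10^(dB/10).
10^(-11/10) = 10^(-1.100) = 0.0794.

0.0794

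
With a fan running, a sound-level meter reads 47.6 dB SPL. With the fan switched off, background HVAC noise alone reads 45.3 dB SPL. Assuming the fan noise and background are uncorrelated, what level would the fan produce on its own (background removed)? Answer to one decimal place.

43.7 dB SPL

Remove the background by subtracting linear intensities:
L_src = 10·log₁₀(10^(47.6/10) − 10^(45.3/10)) = 10·log₁₀(23660) = 43.7 dB SPL.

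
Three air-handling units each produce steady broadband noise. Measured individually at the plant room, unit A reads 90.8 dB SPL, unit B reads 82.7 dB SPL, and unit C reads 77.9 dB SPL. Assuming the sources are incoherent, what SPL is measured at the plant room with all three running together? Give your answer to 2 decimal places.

Incoherent sources sum as intensities:
L_total = 10·log₁₀(10^(90.8/10) + 10^(82.7/10) + 10^(77.9/10)) = 10·log₁₀(1450000000) = 91.61 dB SPL.

91.61 dB SPL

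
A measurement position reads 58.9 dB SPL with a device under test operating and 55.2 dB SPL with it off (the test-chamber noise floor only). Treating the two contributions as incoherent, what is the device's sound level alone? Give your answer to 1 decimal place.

56.5 dB SPL

Background correction is a power subtraction:
L_src = 10·log₁₀(10^(58.9/10) − 10^(55.2/10)) = 10·log₁₀(445100) = 56.5 dB SPL.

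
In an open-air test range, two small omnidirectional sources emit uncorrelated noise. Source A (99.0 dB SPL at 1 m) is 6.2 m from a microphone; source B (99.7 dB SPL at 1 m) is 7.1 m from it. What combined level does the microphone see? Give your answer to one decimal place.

At the listener: L_A = 99.0 − 20·log₁₀(6.2) = 83.15 dB; L_B = 99.7 − 20·log₁₀(7.1) = 82.67 dB.
Combined: 10·log₁₀(10^(83.15/10)+10^(82.67/10)) = 85.9 dB SPL.

85.9 dB SPL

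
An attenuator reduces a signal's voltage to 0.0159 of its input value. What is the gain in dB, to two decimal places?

-35.97 dB

Voltage ratio → dB uses the 20·log₁₀ form:
20·log₁₀(0.0159) = -35.97 dB.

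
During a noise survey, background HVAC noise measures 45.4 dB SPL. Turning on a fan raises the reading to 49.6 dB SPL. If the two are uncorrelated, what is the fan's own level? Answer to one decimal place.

Background correction is a power subtraction:
L_src = 10·log₁₀(10^(49.6/10) − 10^(45.4/10)) = 10·log₁₀(56530) = 47.5 dB SPL.

47.5 dB SPL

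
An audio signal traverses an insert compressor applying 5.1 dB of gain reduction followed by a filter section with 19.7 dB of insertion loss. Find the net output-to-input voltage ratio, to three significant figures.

Net gain = (−5.1) + (−19.7) = -24.8 dB.
Voltage ratio = 10^(-24.8/20) = 0.0575.

0.0575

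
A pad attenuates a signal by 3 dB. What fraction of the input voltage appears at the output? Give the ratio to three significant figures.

Voltage ratio = 10^(dB/20).
10^(-3/20) = 10^(-0.1500) = 0.708.

0.708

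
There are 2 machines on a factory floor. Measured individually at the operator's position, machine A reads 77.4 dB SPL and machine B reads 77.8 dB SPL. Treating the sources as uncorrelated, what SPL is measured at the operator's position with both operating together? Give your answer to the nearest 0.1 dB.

80.6 dB SPL

Add the sources as powers (linear), then convert back to dB:
L_total = 10·log₁₀(10^(77.4/10) + 10^(77.8/10)) = 10·log₁₀(115200000) = 80.6 dB SPL.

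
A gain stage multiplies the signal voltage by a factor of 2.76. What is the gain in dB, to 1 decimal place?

8.8 dB

Voltage ratio → dB uses the 20·log₁₀ form:
20·log₁₀(2.76) = 8.8 dB.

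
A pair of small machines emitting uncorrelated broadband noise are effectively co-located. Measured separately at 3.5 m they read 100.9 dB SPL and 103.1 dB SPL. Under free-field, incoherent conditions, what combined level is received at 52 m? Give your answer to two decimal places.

81.71 dB SPL

Combined at 3.5 m: 10·log₁₀(10^(100.9/10)+10^(103.1/10)) = 105.148 dB SPL.
Then apply −20·log₁₀(52/3.5) = -23.439 dB → 81.71 dB SPL.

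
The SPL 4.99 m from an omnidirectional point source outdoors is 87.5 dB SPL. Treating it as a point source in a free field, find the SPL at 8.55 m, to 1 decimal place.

82.8 dB SPL

Free-field point source: level drops by 20·log₁₀ of the distance ratio.
ΔL = −20·log₁₀(8.55/4.99) = -4.68 dB, so L₂ = 87.5 + (-4.68) = 82.8 dB SPL.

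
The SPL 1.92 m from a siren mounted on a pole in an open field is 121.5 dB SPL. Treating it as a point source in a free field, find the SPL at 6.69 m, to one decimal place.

110.7 dB SPL

For a point source in a free field, ΔL = −20·log₁₀(d₂/d₁).
ΔL = −20·log₁₀(6.69/1.92) = -10.84 dB, so L₂ = 121.5 + (-10.84) = 110.7 dB SPL.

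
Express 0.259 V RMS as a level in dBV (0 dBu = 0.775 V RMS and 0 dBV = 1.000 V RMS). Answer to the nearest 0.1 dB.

dBV = 20·log₁₀(V / 1.000 V).
20·log₁₀(0.259/1.000) = -11.7 dBV.

-11.7 dBV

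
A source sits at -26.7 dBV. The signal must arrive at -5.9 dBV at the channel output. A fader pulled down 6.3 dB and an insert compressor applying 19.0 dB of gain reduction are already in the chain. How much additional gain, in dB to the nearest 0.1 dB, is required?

The required make-up gain is the shortfall in the dB sum.
G = -5.9 − (-26.7) + 6.3 + 19.0 = 46.1 dB.

46.1 dB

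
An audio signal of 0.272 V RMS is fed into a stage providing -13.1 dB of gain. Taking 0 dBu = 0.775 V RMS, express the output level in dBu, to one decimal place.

-22.2 dBu

Input level: 20·log₁₀(0.272/0.775) = -9.09 dBu.
Output: -9.09 − 13.1 = -22.2 dBu.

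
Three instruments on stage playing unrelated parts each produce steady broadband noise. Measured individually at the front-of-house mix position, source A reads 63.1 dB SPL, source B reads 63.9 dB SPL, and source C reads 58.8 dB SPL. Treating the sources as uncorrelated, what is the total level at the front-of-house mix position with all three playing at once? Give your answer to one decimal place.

67.2 dB SPL

Add the sources as powers (linear), then convert back to dB:
L_total = 10·log₁₀(10^(63.1/10) + 10^(63.9/10) + 10^(58.8/10)) = 10·log₁₀(5255000) = 67.2 dB SPL.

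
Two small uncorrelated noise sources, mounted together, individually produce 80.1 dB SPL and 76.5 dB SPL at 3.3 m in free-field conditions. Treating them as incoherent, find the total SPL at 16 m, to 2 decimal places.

67.96 dB SPL

Combined at 3.3 m: 10·log₁₀(10^(80.1/10)+10^(76.5/10)) = 81.673 dB SPL.
Then apply −20·log₁₀(16/3.3) = -13.712 dB → 67.96 dB SPL.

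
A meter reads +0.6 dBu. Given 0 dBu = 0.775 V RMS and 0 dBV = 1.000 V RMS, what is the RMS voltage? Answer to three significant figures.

0.830 V

V = 0.775 V × 10^(+0.6/20).
= 0.775 × 1.072 = 0.830 V.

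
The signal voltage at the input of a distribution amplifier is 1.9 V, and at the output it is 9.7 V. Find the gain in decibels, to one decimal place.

14.2 dB

Voltage ratio → dB uses the 20·log₁₀ form:
20·log₁₀(9.7/1.9) = 20·log₁₀(5.105) = 14.2 dB.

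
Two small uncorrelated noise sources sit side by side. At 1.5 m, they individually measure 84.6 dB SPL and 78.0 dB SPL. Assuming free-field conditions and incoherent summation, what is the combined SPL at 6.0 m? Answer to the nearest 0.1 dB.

73.4 dB SPL

Combined at 1.5 m: 10·log₁₀(10^(84.6/10)+10^(78.0/10)) = 85.46 dB SPL.
Then apply −20·log₁₀(6.0/1.5) = -12.04 dB → 73.4 dB SPL.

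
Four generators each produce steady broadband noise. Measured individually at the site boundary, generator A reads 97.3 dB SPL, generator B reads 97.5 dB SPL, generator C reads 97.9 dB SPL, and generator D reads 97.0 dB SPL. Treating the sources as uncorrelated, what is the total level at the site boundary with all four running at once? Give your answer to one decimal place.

103.5 dB SPL

Add the sources as powers (linear), then convert back to dB:
L_total = 10·log₁₀(10^(97.3/10) + 10^(97.5/10) + 10^(97.9/10) + 10^(97.0/10)) = 10·log₁₀(22172000000) = 103.5 dB SPL.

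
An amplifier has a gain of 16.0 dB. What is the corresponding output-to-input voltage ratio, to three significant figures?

6.31

Voltage ratio = 10^(dB/20).
10^(16.0/20) = 10^(0.8000) = 6.31.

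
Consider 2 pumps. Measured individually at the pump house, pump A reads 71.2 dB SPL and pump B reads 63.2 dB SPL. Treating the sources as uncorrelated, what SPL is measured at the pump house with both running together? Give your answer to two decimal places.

71.84 dB SPL

Uncorrelated sources add in intensity (power), not in dB.
L_total = 10·log₁₀(10^(71.2/10) + 10^(63.2/10)) = 10·log₁₀(15270000) = 71.84 dB SPL.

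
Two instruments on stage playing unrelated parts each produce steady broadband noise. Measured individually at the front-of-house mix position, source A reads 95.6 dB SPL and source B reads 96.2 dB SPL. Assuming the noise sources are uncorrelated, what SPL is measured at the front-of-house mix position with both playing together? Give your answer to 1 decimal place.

Add the sources as powers (linear), then convert back to dB:
L_total = 10·log₁₀(10^(95.6/10) + 10^(96.2/10)) = 10·log₁₀(7799000000) = 98.9 dB SPL.

98.9 dB SPL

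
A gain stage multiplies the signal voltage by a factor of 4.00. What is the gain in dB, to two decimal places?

Voltage is an amplitude quantity, so gain = 20·log₁₀(V_out/V_in).
20·log₁₀(4.00) = 12.04 dB.

12.04 dB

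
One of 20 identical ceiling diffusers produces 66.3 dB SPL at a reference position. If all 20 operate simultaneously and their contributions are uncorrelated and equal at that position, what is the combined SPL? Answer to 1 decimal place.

20 equal incoherent sources raise the level by 10·log₁₀(20) = 13.01 dB.
L_total = 66.3 + 13.01 = 79.3 dB SPL.

79.3 dB SPL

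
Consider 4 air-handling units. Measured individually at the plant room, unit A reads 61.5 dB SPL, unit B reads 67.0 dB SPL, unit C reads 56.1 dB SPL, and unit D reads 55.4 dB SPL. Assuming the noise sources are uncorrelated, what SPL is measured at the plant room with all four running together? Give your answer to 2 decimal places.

68.56 dB SPL

Uncorrelated sources add in intensity (power), not in dB.
L_total = 10·log₁₀(10^(61.5/10) + 10^(67.0/10) + 10^(56.1/10) + 10^(55.4/10)) = 10·log₁₀(7179000) = 68.56 dB SPL.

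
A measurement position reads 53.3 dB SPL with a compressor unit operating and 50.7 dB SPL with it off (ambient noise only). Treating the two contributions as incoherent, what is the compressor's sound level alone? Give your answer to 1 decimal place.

49.8 dB SPL

Background correction is a power subtraction:
L_src = 10·log₁₀(10^(53.3/10) − 10^(50.7/10)) = 10·log₁₀(96310) = 49.8 dB SPL.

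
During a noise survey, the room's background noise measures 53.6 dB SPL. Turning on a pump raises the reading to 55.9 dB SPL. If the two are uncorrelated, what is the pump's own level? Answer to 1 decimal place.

Background correction is a power subtraction:
L_src = 10·log₁₀(10^(55.9/10) − 10^(53.6/10)) = 10·log₁₀(160000) = 52.0 dB SPL.

52.0 dB SPL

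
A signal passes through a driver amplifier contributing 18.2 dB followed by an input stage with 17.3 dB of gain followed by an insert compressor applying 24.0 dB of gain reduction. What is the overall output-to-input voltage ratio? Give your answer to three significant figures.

3.76

Net gain = 18.2 + 17.3 + (−24.0) = 11.5 dB.
Voltage ratio = 10^(11.5/20) = 3.76.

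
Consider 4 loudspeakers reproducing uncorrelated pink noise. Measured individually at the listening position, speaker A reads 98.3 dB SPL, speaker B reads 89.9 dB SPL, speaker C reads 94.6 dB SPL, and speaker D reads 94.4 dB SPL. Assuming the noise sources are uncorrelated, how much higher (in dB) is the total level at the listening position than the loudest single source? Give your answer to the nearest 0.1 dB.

3.0 dB

Uncorrelated sources add in intensity (power), not in dB.
L_total = 10·log₁₀(10^(98.3/10) + 10^(89.9/10) + 10^(94.6/10) + 10^(94.4/10)) = 101.26 dB SPL.
Excess over the loudest (98.3 dB): 101.26 − 98.3 = 3.0 dB.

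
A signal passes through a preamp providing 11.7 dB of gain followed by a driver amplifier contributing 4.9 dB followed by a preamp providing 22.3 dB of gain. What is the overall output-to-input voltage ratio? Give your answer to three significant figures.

Net gain = 11.7 + 4.9 + 22.3 = 38.9 dB.
Voltage ratio = 10^(38.9/20) = 88.1.

88.1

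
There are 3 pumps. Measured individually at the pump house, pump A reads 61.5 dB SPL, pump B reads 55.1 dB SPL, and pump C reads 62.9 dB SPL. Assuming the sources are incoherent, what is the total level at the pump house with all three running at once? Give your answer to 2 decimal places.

65.67 dB SPL

Incoherent sources sum as intensities:
L_total = 10·log₁₀(10^(61.5/10) + 10^(55.1/10) + 10^(62.9/10)) = 10·log₁₀(3686000) = 65.67 dB SPL.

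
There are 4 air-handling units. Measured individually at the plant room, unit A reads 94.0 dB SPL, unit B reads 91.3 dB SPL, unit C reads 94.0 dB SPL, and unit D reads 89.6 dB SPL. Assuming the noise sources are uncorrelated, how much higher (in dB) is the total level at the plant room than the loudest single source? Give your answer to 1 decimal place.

4.6 dB

Add the sources as powers (linear), then convert back to dB:
L_total = 10·log₁₀(10^(94.0/10) + 10^(91.3/10) + 10^(94.0/10) + 10^(89.6/10)) = 98.62 dB SPL.
Excess over the loudest (94.0 dB): 98.62 − 94.0 = 4.6 dB.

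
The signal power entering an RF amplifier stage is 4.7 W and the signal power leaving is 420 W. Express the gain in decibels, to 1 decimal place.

19.5 dB

For a power ratio, dB = 10·log₁₀(P₂/P₁).
10·log₁₀(420/4.7) = 10·log₁₀(89.36) = 19.5 dB.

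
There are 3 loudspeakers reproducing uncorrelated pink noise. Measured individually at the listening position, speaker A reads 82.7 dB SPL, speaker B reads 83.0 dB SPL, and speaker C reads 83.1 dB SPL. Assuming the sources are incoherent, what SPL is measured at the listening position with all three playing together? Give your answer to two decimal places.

Uncorrelated sources add in intensity (power), not in dB.
L_total = 10·log₁₀(10^(82.7/10) + 10^(83.0/10) + 10^(83.1/10)) = 10·log₁₀(589900000) = 87.71 dB SPL.

87.71 dB SPL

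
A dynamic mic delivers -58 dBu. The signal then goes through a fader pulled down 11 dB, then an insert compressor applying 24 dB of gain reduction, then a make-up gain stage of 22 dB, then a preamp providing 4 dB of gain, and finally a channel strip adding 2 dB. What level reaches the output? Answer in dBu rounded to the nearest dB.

Gain stages sum in dB:
-58 − 11 − 24 + 22 + 4 + 2 = -65 dBu.

-65 dBu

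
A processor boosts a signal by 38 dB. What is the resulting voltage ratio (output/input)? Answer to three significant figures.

79.4

Voltage ratio = 10^(dB/20).
10^(38/20) = 10^(1.900) = 79.4.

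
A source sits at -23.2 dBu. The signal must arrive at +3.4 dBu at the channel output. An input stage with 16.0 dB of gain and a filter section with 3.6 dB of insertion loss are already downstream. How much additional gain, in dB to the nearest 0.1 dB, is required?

The required make-up gain is the shortfall in the dB sum.
G = +3.4 − (-23.2) − 16.0 + 3.6 = 14.2 dB.

14.2 dB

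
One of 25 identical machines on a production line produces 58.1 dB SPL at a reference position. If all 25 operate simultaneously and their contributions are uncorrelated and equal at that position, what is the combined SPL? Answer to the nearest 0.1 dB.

25 equal incoherent sources raise the level by 10·log₁₀(25) = 13.98 dB.
L_total = 58.1 + 13.98 = 72.1 dB SPL.

72.1 dB SPL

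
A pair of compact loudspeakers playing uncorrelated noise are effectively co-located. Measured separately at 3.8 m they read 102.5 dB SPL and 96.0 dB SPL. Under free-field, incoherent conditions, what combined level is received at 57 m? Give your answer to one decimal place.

Combined at 3.8 m: 10·log₁₀(10^(102.5/10)+10^(96.0/10)) = 103.38 dB SPL.
Then apply −20·log₁₀(57/3.8) = -23.52 dB → 79.9 dB SPL.

79.9 dB SPL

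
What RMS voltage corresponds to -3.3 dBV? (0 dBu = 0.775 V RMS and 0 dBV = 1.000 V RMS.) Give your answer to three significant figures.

0.684 V

V = 1.000 V × 10^(-3.3/20).
= 1.000 × 0.6839 = 0.684 V.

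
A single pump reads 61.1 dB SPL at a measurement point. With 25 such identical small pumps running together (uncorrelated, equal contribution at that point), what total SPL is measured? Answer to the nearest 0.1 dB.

25 equal incoherent sources raise the level by 10·log₁₀(25) = 13.98 dB.
L_total = 61.1 + 13.98 = 75.1 dB SPL.

75.1 dB SPL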